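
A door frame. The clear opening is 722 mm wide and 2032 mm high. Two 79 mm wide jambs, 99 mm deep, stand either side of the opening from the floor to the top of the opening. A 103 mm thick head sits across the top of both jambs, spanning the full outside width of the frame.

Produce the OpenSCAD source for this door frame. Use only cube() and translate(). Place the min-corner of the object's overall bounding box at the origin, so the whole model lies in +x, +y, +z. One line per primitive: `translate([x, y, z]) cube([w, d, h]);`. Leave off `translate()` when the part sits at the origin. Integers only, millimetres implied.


cube([79, 99, 2032]);
translate([801, 0, 0]) cube([79, 99, 2032]);
translate([0, 0, 2032]) cube([880, 99, 103]);


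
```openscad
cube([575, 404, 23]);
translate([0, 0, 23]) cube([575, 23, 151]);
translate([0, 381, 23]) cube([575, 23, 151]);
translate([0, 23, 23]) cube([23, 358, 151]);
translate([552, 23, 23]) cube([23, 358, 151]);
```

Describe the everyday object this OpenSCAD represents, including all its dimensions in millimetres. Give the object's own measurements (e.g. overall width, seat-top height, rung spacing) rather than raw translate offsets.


An open-topped rectangular box: outside dimensions 575×404×174 mm, with a uniform wall and base thickness of 23 mm. The base is a full 575×404 slab on the floor; four walls sit on top of the base. The front and back walls (the −y and +y sides) span the full width; the two side walls fit between them.


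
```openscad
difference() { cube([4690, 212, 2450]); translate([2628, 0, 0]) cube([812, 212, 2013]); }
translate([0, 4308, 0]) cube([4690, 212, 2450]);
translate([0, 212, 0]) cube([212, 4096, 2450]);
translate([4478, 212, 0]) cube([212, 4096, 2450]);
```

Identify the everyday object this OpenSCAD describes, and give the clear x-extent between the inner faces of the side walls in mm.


A single room. The interior width is 4266 mm.

Four walls enclosing a rectangle with a door in the front wall — a room. Outside width 4690 minus two 212 mm walls gives 4266 mm.


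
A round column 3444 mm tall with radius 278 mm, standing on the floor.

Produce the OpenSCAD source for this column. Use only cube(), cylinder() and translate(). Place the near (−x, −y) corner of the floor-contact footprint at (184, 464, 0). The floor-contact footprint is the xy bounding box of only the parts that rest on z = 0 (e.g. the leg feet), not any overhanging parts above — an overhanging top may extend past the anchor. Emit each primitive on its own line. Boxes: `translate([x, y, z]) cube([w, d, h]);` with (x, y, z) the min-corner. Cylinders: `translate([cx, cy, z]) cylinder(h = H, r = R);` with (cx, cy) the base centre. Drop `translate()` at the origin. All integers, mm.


translate([462, 742, 0]) cylinder(h = 3444, r = 278);


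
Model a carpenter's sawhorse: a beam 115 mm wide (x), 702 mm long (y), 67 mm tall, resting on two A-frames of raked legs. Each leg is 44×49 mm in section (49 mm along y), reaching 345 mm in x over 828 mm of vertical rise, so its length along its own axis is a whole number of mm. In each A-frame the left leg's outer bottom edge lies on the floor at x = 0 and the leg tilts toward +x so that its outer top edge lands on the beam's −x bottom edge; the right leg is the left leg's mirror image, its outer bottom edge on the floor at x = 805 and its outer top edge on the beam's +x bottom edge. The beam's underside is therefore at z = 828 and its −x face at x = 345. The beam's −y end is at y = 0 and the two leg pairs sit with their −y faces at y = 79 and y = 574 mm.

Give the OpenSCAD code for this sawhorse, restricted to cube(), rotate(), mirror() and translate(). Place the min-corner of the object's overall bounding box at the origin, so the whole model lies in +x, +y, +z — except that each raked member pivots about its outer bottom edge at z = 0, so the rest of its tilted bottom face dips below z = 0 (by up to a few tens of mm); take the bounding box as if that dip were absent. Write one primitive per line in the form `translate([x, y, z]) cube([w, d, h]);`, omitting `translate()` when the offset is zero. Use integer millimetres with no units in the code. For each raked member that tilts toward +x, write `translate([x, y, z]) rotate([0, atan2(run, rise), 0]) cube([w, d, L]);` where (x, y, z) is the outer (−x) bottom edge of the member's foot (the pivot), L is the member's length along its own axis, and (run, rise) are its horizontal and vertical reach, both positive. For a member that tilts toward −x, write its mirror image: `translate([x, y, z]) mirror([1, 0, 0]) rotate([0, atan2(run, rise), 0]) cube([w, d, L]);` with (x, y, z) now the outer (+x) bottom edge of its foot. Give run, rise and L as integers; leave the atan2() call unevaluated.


// leg length = √(345² + 828²) = 897
// right-leg outer foot x = 2·345 + 115 = 805
// beam min-corner = (345, 0, 828)
translate([345, 0, 828]) cube([115, 702, 67]);
translate([0, 79, 0]) rotate([0, atan2(345, 828), 0]) cube([44, 49, 897]);
translate([805, 79, 0]) mirror([1, 0, 0]) rotate([0, atan2(345, 828), 0]) cube([44, 49, 897]);
translate([0, 574, 0]) rotate([0, atan2(345, 828), 0]) cube([44, 49, 897]);
translate([805, 574, 0]) mirror([1, 0, 0]) rotate([0, atan2(345, 828), 0]) cube([44, 49, 897]);


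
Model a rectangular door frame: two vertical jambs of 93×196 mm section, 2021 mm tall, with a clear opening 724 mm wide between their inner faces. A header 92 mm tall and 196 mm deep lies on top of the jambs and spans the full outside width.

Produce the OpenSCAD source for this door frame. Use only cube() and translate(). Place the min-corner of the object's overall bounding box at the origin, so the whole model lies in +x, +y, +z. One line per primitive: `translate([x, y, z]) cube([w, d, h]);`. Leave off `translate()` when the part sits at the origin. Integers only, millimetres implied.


cube([93, 196, 2021]);
translate([817, 0, 0]) cube([93, 196, 2021]);
translate([0, 0, 2021]) cube([910, 196, 92]);


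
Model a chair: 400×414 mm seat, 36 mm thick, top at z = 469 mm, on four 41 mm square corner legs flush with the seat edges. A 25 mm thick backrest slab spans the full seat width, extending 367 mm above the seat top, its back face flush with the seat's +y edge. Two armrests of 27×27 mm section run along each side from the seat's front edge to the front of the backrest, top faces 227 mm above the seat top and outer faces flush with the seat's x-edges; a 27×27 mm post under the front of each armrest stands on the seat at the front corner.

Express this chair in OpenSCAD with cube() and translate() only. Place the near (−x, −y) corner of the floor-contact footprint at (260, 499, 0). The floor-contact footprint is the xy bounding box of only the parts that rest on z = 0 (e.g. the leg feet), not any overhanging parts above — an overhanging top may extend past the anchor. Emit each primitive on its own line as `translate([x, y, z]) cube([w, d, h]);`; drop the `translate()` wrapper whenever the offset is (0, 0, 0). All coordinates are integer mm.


translate([260, 499, 433]) cube([400, 414, 36]);
translate([260, 499, 0]) cube([41, 41, 433]);
translate([619, 499, 0]) cube([41, 41, 433]);
translate([260, 872, 0]) cube([41, 41, 433]);
translate([619, 872, 0]) cube([41, 41, 433]);
translate([260, 888, 469]) cube([400, 25, 367]);
translate([260, 499, 669]) cube([27, 389, 27]);
translate([633, 499, 669]) cube([27, 389, 27]);
translate([260, 499, 469]) cube([27, 27, 200]);
translate([633, 499, 469]) cube([27, 27, 200]);


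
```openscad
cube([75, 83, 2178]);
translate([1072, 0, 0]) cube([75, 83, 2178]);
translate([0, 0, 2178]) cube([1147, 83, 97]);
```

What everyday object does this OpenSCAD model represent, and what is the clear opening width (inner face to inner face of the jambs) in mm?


A door frame. The clear opening width is 997 mm.

Two 2178 mm tall posts with a header on top — a door frame. The left jamb is 75 mm wide at x = 0; the right jamb starts at x = 1072. The clear opening is 1072 − 75 = 997 mm.


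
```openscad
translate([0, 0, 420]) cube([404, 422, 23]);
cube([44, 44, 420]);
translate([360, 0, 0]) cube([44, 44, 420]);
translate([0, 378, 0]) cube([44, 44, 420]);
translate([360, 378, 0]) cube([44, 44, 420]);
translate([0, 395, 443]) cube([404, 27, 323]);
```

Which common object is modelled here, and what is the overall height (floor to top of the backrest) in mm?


A chair. The overall height is 766 mm.

A slab on four corner posts with a tall panel at the back — a chair. The seat slab sits at z = 420 with thickness 23, and the 323 mm backrest starts at the seat top, so the overall height is 420 + 23 + 323 = 766 mm.


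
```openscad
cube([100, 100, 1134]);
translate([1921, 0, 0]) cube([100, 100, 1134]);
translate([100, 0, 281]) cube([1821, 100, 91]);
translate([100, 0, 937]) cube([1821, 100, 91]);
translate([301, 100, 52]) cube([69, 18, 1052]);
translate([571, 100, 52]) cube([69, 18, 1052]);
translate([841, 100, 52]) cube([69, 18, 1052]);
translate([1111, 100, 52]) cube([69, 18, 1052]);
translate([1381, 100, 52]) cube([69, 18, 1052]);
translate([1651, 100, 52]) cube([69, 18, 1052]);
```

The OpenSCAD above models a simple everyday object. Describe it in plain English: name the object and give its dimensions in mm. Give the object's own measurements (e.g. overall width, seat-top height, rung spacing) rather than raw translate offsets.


A fence section. Two 100×100 mm posts, 1134 mm tall, stand on the floor with a clear span of 1821 mm between their inner faces. Two horizontal rails of 100×91 mm section span the gap between the posts with their undersides at z = 281 mm and z = 937 mm, flush with the posts' −y face. 6 pickets, each 69 mm wide, 18 mm thick and 1052 mm tall, are fixed to the +y face of the rails with their bottoms at z = 52 mm, spaced across the span with a 201 mm gap after the −x post and between neighbouring pickets and before the +x post.


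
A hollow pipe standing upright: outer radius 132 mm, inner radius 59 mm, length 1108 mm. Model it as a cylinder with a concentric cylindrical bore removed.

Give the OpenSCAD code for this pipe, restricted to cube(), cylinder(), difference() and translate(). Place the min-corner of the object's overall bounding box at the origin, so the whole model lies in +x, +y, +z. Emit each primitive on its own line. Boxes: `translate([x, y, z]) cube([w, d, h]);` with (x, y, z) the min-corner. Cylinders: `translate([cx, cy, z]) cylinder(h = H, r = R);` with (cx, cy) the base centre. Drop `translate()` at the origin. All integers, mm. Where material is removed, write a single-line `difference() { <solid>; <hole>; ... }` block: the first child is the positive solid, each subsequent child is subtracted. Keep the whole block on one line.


difference() { translate([132, 132, 0]) cylinder(h = 1108, r = 132); translate([132, 132, 0]) cylinder(h = 1108, r = 59); }


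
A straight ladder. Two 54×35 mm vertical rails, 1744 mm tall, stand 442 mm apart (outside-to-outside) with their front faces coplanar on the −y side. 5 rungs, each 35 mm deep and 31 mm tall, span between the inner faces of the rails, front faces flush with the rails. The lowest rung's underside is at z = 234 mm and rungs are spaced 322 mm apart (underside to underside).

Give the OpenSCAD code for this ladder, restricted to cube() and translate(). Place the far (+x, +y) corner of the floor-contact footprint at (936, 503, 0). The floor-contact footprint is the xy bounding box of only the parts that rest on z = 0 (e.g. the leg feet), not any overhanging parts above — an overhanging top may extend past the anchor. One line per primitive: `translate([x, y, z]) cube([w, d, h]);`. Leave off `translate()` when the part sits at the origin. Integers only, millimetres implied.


// rung span = 442 - 2*54 = 334
// rung[k] z = 234 + k*322
translate([494, 468, 0]) cube([54, 35, 1744]);
translate([882, 468, 0]) cube([54, 35, 1744]);
translate([548, 468, 234]) cube([334, 35, 31]);
translate([548, 468, 556]) cube([334, 35, 31]);
translate([548, 468, 878]) cube([334, 35, 31]);
translate([548, 468, 1200]) cube([334, 35, 31]);
translate([548, 468, 1522]) cube([334, 35, 31]);


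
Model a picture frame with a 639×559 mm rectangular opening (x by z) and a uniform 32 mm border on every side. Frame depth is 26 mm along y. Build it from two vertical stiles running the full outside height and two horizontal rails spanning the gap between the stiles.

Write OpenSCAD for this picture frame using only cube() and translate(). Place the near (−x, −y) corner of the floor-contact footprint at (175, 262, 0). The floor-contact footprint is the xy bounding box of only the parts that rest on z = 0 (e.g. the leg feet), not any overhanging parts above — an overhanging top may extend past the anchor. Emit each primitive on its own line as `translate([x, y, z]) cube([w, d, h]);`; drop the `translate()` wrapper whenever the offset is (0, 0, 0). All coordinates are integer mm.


translate([175, 262, 0]) cube([32, 26, 623]);
translate([846, 262, 0]) cube([32, 26, 623]);
translate([207, 262, 0]) cube([639, 26, 32]);
translate([207, 262, 591]) cube([639, 26, 32]);


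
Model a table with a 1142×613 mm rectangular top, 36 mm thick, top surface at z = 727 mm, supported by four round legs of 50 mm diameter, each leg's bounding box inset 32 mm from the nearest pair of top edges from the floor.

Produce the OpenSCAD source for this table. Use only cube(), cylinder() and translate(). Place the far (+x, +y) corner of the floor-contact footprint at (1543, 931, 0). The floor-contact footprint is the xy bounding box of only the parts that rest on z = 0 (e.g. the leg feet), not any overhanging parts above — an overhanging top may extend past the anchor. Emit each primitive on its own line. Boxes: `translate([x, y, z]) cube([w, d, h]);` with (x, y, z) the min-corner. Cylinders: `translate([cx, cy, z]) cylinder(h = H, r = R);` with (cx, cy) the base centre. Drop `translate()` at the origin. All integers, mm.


// leg_h = 727 - 36 = 691
translate([433, 350, 691]) cube([1142, 613, 36]);
translate([490, 407, 0]) cylinder(h = 691, r = 25);
translate([1518, 407, 0]) cylinder(h = 691, r = 25);
translate([490, 906, 0]) cylinder(h = 691, r = 25);
translate([1518, 906, 0]) cylinder(h = 691, r = 25);


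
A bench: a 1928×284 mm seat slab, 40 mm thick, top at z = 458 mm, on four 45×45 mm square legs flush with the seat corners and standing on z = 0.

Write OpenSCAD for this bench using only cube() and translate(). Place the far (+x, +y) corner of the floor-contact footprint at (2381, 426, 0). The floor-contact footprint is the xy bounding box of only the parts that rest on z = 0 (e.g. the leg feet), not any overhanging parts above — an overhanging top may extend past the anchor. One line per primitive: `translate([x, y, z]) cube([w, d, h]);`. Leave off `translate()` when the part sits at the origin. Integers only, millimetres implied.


translate([453, 142, 418]) cube([1928, 284, 40]);
translate([453, 142, 0]) cube([45, 45, 418]);
translate([453, 381, 0]) cube([45, 45, 418]);
translate([2336, 142, 0]) cube([45, 45, 418]);
translate([2336, 381, 0]) cube([45, 45, 418]);


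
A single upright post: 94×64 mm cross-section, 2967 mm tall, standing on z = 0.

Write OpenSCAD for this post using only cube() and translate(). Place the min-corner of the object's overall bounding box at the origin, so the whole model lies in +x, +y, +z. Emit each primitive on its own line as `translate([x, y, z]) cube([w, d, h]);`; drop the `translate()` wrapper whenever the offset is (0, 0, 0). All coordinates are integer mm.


cube([94, 64, 2967]);


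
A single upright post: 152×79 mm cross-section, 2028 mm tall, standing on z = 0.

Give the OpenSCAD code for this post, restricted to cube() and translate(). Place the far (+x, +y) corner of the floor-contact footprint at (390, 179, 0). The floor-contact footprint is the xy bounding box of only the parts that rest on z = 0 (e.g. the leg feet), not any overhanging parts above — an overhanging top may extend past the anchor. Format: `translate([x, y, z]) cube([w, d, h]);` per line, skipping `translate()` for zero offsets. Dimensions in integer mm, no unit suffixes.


translate([238, 100, 0]) cube([152, 79, 2028]);


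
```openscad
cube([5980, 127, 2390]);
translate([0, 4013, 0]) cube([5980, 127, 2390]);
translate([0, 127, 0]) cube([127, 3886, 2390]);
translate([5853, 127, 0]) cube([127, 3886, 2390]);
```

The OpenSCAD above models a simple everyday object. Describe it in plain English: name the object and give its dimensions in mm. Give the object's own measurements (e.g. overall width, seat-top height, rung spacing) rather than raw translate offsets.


The wall frame of a small rectangular building: four walls, each 2390 mm tall and 127 mm thick, enclosing a footprint 5980 mm (x) by 4140 mm (y) outside-to-outside, with no floor or roof. The front and back walls (the −y and +y sides) span the full width; the two side walls fit between them.


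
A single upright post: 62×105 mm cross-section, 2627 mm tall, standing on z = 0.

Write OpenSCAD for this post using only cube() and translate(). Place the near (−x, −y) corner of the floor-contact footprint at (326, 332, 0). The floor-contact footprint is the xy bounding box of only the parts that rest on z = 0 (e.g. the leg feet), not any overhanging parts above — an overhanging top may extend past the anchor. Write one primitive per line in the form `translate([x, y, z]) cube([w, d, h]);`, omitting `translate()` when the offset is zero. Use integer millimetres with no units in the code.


translate([326, 332, 0]) cube([62, 105, 2627]);


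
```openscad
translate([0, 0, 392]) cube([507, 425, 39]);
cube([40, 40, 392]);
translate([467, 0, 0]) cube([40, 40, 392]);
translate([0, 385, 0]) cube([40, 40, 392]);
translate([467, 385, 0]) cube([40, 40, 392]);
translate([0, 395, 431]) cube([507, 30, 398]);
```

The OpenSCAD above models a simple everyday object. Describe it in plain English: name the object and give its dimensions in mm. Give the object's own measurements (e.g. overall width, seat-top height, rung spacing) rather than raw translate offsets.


A chair. The seat is a 507×425×39 mm slab with its top at z = 431 mm, on four 40×40 mm corner legs (flush with the seat edges, standing on z = 0). A flat backrest 30 mm thick, 398 mm tall, spans the full seat width and rises from the seat top along its +y edge, rear face flush with the rear of the seat.


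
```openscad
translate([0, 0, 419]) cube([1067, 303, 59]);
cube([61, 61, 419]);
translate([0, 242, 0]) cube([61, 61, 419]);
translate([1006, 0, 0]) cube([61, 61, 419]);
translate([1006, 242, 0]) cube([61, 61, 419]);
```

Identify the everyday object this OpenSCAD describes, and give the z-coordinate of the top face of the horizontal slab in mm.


A bench. The seat-top height is 478 mm.

A long slab on four corner posts — a bench. The slab sits at z = 419 with thickness 59, so the top is 419 + 59 = 478 mm.


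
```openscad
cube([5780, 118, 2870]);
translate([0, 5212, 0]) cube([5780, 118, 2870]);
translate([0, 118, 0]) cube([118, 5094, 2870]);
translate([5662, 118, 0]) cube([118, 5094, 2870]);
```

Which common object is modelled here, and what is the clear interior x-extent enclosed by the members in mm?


A house (or room) frame. The interior width is 5544 mm.

Four 2870 mm walls enclosing a rectangle with no floor or roof — a room or house frame. Outside width is 5780 mm and wall thickness is 118 mm, so the interior width is 5780 − 2 × 118 = 5544 mm.


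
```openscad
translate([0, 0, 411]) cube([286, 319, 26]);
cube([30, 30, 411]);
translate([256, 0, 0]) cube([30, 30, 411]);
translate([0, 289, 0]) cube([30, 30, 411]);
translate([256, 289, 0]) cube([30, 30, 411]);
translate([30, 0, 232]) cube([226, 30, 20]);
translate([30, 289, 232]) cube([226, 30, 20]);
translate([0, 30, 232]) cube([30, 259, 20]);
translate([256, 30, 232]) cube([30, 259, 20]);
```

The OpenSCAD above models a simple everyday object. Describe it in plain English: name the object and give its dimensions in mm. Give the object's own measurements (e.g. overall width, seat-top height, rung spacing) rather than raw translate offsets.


A simple wooden stool: a rectangular seat 286 mm (x) by 319 mm (y), 26 mm thick, top face at z = 437 mm, on four square legs, each 30×30 mm in cross-section. The legs rest on z = 0, each flush with a corner of the seat. Four stretchers, 30 mm wide and 20 mm tall, connect adjacent legs with their undersides at z = 232 mm, each running between the inner faces of the legs it joins and aligned with the legs' outer faces on the other axis.


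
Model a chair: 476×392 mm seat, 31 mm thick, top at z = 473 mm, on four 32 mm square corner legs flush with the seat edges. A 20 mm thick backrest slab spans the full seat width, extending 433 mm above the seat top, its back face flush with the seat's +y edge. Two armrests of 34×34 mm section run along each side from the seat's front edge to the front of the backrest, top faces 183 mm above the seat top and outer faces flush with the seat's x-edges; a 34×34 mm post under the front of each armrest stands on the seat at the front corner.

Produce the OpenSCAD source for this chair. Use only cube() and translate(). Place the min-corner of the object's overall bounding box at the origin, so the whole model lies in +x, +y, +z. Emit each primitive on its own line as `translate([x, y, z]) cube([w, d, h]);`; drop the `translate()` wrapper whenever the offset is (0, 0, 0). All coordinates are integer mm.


translate([0, 0, 442]) cube([476, 392, 31]);
cube([32, 32, 442]);
translate([444, 0, 0]) cube([32, 32, 442]);
translate([0, 360, 0]) cube([32, 32, 442]);
translate([444, 360, 0]) cube([32, 32, 442]);
translate([0, 372, 473]) cube([476, 20, 433]);
translate([0, 0, 622]) cube([34, 372, 34]);
translate([442, 0, 622]) cube([34, 372, 34]);
translate([0, 0, 473]) cube([34, 34, 149]);
translate([442, 0, 473]) cube([34, 34, 149]);


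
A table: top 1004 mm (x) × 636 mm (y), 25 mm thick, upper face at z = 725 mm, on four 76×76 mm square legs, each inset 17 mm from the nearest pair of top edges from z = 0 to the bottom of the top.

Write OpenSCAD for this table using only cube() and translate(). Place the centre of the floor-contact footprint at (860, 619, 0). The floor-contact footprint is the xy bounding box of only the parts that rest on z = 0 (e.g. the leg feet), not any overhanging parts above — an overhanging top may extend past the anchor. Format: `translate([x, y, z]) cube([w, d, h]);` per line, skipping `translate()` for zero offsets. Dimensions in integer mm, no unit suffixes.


translate([358, 301, 700]) cube([1004, 636, 25]);
translate([375, 318, 0]) cube([76, 76, 700]);
translate([1269, 318, 0]) cube([76, 76, 700]);
translate([375, 844, 0]) cube([76, 76, 700]);
translate([1269, 844, 0]) cube([76, 76, 700]);


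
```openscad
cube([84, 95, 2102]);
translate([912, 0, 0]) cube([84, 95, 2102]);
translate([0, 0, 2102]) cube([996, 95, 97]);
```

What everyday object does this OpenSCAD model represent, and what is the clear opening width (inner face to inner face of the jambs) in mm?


A door frame. The clear opening width is 828 mm.

Two 2102 mm tall posts with a header on top — a door frame. The left jamb is 84 mm wide at x = 0; the right jamb starts at x = 912. The clear opening is 912 − 84 = 828 mm.


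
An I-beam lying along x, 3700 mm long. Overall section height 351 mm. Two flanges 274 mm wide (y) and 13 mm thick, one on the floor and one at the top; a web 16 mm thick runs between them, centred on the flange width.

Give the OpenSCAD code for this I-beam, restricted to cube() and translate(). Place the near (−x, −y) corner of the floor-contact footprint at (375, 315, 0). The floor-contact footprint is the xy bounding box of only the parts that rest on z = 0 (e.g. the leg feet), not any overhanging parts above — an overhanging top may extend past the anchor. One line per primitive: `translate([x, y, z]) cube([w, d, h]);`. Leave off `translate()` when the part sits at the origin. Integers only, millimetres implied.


translate([375, 315, 0]) cube([3700, 274, 13]);
translate([375, 444, 13]) cube([3700, 16, 325]);
translate([375, 315, 338]) cube([3700, 274, 13]);


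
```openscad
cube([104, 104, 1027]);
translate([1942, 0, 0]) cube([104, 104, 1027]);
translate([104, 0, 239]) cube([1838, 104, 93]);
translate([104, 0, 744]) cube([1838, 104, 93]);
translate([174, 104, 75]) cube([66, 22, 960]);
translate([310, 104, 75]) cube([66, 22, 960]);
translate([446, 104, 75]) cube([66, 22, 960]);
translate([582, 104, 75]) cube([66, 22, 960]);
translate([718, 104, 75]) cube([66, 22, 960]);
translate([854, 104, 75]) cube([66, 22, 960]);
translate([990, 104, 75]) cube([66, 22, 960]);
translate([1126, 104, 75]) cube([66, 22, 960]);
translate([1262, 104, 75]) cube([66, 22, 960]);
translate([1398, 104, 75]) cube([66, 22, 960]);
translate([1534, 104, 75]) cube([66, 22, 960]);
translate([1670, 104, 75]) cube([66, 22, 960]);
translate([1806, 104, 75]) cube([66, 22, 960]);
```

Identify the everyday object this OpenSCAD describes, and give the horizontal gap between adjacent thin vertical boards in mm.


A fence section. The picket gap is 70 mm.

Two posts, two rails, 13 pickets — a fence section. Span 1838 mm holds 13 pickets of 66 mm with 14 equal gaps: ⌊(1838 − 13·66) / 14⌋ = 70 mm.


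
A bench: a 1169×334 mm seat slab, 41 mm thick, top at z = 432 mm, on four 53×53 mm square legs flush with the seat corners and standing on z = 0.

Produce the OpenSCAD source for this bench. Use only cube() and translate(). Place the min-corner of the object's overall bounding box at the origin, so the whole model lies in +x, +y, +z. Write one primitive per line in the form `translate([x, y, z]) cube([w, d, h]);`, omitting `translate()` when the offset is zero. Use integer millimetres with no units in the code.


translate([0, 0, 391]) cube([1169, 334, 41]);
cube([53, 53, 391]);
translate([0, 281, 0]) cube([53, 53, 391]);
translate([1116, 0, 0]) cube([53, 53, 391]);
translate([1116, 281, 0]) cube([53, 53, 391]);


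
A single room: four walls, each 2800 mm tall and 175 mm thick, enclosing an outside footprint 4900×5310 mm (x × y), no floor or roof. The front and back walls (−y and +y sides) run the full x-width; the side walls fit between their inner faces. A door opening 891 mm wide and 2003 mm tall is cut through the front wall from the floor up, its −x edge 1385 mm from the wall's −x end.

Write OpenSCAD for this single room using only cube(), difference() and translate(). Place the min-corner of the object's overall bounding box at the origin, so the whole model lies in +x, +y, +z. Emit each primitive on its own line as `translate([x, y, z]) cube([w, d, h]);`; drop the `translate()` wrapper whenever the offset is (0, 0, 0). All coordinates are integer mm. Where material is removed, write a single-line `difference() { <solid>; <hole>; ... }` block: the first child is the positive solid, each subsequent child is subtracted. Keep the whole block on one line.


difference() { cube([4900, 175, 2800]); translate([1385, 0, 0]) cube([891, 175, 2003]); }
translate([0, 5135, 0]) cube([4900, 175, 2800]);
translate([0, 175, 0]) cube([175, 4960, 2800]);
translate([4725, 175, 0]) cube([175, 4960, 2800]);


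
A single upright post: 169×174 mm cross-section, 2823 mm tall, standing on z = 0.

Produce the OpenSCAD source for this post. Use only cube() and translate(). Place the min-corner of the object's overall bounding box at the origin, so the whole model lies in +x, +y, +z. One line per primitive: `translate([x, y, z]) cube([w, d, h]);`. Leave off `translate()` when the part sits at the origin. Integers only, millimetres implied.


cube([169, 174, 2823]);


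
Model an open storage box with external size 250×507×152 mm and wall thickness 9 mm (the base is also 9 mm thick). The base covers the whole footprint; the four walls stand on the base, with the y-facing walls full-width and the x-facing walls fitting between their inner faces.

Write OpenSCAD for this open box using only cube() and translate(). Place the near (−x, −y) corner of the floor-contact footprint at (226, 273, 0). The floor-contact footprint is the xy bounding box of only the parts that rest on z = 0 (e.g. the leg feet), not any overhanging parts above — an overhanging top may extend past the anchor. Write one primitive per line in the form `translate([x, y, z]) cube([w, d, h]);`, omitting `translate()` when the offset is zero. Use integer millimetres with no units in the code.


translate([226, 273, 0]) cube([250, 507, 9]);
translate([226, 273, 9]) cube([250, 9, 143]);
translate([226, 771, 9]) cube([250, 9, 143]);
translate([226, 282, 9]) cube([9, 489, 143]);
translate([467, 282, 9]) cube([9, 489, 143]);


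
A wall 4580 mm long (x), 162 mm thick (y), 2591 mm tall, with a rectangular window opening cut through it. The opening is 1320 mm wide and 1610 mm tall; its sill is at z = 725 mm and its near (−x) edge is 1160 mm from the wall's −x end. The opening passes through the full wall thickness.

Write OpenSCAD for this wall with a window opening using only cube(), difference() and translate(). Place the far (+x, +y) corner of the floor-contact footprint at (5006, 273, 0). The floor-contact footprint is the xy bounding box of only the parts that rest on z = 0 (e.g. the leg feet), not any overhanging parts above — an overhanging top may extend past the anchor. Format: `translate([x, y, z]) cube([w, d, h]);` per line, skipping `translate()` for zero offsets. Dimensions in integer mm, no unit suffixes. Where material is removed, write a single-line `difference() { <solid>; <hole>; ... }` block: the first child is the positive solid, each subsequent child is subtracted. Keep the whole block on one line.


difference() { translate([426, 111, 0]) cube([4580, 162, 2591]); translate([1586, 111, 725]) cube([1320, 162, 1610]); }


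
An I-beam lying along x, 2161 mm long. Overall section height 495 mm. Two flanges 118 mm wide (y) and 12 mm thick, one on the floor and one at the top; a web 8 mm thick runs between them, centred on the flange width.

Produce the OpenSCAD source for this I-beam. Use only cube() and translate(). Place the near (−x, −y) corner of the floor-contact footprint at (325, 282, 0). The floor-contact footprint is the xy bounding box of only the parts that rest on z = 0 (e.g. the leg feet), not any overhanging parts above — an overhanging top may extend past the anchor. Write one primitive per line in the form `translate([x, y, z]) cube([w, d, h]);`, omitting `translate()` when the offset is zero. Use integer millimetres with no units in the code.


translate([325, 282, 0]) cube([2161, 118, 12]);
translate([325, 337, 12]) cube([2161, 8, 471]);
translate([325, 282, 483]) cube([2161, 118, 12]);


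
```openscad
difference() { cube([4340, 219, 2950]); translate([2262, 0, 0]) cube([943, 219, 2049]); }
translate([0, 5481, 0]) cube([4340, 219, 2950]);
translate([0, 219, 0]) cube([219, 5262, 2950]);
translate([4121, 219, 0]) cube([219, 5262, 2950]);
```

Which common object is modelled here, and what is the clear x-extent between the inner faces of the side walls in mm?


A single room. The interior width is 3902 mm.

Four walls enclosing a rectangle with a door in the front wall — a room. Outside width 4340 minus two 219 mm walls gives 3902 mm.


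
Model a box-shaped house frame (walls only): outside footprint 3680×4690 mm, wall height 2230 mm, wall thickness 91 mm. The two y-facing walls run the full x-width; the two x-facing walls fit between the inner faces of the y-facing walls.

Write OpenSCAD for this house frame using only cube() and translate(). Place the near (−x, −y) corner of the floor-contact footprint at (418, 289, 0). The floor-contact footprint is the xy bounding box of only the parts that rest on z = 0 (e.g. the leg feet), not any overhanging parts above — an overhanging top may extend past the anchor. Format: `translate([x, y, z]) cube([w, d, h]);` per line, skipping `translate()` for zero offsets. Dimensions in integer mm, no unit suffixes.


translate([418, 289, 0]) cube([3680, 91, 2230]);
translate([418, 4888, 0]) cube([3680, 91, 2230]);
translate([418, 380, 0]) cube([91, 4508, 2230]);
translate([4007, 380, 0]) cube([91, 4508, 2230]);


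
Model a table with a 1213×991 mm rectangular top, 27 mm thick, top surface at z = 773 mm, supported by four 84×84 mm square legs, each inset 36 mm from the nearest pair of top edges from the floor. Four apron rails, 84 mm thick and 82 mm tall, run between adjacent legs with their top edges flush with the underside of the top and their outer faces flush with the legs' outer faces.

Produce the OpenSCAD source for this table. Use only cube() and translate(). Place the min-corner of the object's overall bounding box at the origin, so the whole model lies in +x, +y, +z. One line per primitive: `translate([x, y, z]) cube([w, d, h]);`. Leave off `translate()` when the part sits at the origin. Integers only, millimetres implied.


translate([0, 0, 746]) cube([1213, 991, 27]);
translate([36, 36, 0]) cube([84, 84, 746]);
translate([1093, 36, 0]) cube([84, 84, 746]);
translate([36, 871, 0]) cube([84, 84, 746]);
translate([1093, 871, 0]) cube([84, 84, 746]);
translate([120, 36, 664]) cube([973, 84, 82]);
translate([120, 871, 664]) cube([973, 84, 82]);
translate([36, 120, 664]) cube([84, 751, 82]);
translate([1093, 120, 664]) cube([84, 751, 82]);


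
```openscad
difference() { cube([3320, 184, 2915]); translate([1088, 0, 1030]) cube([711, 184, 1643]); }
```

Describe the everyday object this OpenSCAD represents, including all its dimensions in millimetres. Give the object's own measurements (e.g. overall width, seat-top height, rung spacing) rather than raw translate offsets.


A wall 3320 mm long (x), 184 mm thick (y), 2915 mm tall, with a rectangular window opening cut through it. The opening is 711 mm wide and 1643 mm tall; its sill is at z = 1030 mm and its near (−x) edge is 1088 mm from the wall's −x end. The opening passes through the full wall thickness.


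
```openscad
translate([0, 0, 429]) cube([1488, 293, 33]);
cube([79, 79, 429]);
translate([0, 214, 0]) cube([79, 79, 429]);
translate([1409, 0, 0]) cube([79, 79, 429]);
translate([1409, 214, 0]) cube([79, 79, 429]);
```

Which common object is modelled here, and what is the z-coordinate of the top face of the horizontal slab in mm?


A bench. The seat-top height is 462 mm.

A long slab on four corner posts — a bench. The slab sits at z = 429 with thickness 33, so the top is 429 + 33 = 462 mm.


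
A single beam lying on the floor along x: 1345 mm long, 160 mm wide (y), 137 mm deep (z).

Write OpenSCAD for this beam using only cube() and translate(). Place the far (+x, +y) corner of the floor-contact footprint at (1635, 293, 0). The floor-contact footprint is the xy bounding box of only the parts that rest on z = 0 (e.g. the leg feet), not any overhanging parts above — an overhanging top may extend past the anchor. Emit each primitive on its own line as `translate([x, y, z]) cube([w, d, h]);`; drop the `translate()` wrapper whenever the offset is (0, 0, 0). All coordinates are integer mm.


translate([290, 133, 0]) cube([1345, 160, 137]);


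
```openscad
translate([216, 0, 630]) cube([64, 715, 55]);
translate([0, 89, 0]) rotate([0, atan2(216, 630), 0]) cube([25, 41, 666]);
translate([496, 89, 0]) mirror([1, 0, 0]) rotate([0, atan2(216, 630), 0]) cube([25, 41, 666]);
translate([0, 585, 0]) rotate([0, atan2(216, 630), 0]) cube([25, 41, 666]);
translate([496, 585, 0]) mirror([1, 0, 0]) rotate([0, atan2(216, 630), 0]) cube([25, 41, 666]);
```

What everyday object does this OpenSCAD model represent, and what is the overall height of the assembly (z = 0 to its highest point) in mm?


A sawhorse. The overall height is 685 mm.

A beam across two mirrored pairs of raked legs — a sawhorse. The beam's underside is at z = 630 (matching the legs' vertical rise in atan2(216, 630)) and the beam is 55 mm tall, so its top is at 630 + 55 = 685 mm. The raked legs top out at the beam's underside, so that is the highest point.


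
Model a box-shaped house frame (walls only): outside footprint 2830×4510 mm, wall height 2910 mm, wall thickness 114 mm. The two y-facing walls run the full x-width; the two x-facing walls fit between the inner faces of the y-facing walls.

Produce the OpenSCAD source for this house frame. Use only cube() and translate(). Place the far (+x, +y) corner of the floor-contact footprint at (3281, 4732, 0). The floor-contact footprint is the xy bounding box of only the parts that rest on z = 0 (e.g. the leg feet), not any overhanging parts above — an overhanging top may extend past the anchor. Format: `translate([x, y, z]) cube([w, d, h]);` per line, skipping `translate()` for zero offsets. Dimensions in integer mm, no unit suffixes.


translate([451, 222, 0]) cube([2830, 114, 2910]);
translate([451, 4618, 0]) cube([2830, 114, 2910]);
translate([451, 336, 0]) cube([114, 4282, 2910]);
translate([3167, 336, 0]) cube([114, 4282, 2910]);


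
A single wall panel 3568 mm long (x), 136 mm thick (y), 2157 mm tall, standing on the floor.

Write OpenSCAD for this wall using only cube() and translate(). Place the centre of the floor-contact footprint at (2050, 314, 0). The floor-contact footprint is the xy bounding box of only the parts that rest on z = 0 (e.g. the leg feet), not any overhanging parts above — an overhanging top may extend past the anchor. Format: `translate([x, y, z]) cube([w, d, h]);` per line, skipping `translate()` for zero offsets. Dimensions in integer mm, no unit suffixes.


translate([266, 246, 0]) cube([3568, 136, 2157]);


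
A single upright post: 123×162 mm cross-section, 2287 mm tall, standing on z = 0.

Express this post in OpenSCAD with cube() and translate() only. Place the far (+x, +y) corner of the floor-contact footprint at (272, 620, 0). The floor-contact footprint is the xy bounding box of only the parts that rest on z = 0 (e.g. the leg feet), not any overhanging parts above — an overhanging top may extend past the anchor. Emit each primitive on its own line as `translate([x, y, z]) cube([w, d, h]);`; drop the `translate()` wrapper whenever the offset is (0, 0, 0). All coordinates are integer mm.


translate([149, 458, 0]) cube([123, 162, 2287]);


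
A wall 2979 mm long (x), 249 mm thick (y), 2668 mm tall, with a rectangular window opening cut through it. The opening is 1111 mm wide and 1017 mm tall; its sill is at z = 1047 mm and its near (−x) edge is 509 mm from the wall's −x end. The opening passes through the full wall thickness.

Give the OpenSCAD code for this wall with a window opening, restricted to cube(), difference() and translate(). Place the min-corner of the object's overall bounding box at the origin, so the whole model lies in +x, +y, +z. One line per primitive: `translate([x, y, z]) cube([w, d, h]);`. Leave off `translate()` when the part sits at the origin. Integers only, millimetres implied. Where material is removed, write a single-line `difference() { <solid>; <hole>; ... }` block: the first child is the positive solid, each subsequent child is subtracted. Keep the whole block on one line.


difference() { cube([2979, 249, 2668]); translate([509, 0, 1047]) cube([1111, 249, 1017]); }


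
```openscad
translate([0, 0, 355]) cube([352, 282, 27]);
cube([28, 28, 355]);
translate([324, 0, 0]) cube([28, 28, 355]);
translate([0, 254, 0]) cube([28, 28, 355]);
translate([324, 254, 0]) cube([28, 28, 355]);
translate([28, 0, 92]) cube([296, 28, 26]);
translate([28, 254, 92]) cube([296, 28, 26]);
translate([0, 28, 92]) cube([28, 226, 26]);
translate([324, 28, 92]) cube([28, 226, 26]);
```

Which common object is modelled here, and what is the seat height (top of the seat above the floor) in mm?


A stool. The seat height is 382 mm.

A 352×282×27 slab at z = 355 on four corner posts — a stool. The seat top is 355 + 27 = 382 mm.


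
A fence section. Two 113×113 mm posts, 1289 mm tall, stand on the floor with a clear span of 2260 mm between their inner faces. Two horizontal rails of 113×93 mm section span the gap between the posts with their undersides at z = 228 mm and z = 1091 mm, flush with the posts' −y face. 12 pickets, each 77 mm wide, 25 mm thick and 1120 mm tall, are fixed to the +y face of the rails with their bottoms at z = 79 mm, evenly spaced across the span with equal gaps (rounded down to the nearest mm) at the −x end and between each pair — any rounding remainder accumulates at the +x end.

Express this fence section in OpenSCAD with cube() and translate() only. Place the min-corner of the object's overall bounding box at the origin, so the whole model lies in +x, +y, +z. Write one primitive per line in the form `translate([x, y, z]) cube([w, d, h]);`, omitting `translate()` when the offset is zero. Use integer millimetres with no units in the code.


cube([113, 113, 1289]);
translate([2373, 0, 0]) cube([113, 113, 1289]);
translate([113, 0, 228]) cube([2260, 113, 93]);
translate([113, 0, 1091]) cube([2260, 113, 93]);
translate([215, 113, 79]) cube([77, 25, 1120]);
translate([394, 113, 79]) cube([77, 25, 1120]);
translate([573, 113, 79]) cube([77, 25, 1120]);
translate([752, 113, 79]) cube([77, 25, 1120]);
translate([931, 113, 79]) cube([77, 25, 1120]);
translate([1110, 113, 79]) cube([77, 25, 1120]);
translate([1289, 113, 79]) cube([77, 25, 1120]);
translate([1468, 113, 79]) cube([77, 25, 1120]);
translate([1647, 113, 79]) cube([77, 25, 1120]);
translate([1826, 113, 79]) cube([77, 25, 1120]);
translate([2005, 113, 79]) cube([77, 25, 1120]);
translate([2184, 113, 79]) cube([77, 25, 1120]);
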